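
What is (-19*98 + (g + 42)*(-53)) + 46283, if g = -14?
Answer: 42937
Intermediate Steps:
(-19*98 + (g + 42)*(-53)) + 46283 = (-19*98 + (-14 + 42)*(-53)) + 46283 = (-1862 + 28*(-53)) + 46283 = (-1862 - 1484) + 46283 = -3346 + 46283 = 42937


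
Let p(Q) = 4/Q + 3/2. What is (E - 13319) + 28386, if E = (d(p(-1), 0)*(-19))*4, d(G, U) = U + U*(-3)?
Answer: 15067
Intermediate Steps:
p(Q) = 3/2 + 4/Q (p(Q) = 4/Q + 3*(½) = 4/Q + 3/2 = 3/2 + 4/Q)
d(G, U) = -2*U (d(G, U) = U - 3*U = -2*U)
E = 0 (E = (-2*0*(-19))*4 = (0*(-19))*4 = 0*4 = 0)
(E - 13319) + 28386 = (0 - 13319) + 28386 = -13319 + 28386 = 15067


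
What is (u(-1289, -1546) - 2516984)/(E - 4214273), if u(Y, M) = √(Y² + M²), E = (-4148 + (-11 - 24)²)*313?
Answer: 629246/1282293 - √4051637/5129172 ≈ 0.49033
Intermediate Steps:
E = -914899 (E = (-4148 + (-35)²)*313 = (-4148 + 1225)*313 = -2923*313 = -914899)
u(Y, M) = √(M² + Y²)
(u(-1289, -1546) - 2516984)/(E - 4214273) = (√((-1546)² + (-1289)²) - 2516984)/(-914899 - 4214273) = (√(2390116 + 1661521) - 2516984)/(-5129172) = (√4051637 - 2516984)*(-1/5129172) = (-2516984 + √4051637)*(-1/5129172) = 629246/1282293 - √4051637/5129172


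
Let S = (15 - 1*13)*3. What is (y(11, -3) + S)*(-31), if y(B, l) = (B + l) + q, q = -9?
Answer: -155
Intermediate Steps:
y(B, l) = -9 + B + l (y(B, l) = (B + l) - 9 = -9 + B + l)
S = 6 (S = (15 - 13)*3 = 2*3 = 6)
(y(11, -3) + S)*(-31) = ((-9 + 11 - 3) + 6)*(-31) = (-1 + 6)*(-31) = 5*(-31) = -155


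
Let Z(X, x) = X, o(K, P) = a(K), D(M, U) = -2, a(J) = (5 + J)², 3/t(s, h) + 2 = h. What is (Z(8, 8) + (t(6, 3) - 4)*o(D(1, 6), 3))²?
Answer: 1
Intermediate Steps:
t(s, h) = 3/(-2 + h)
o(K, P) = (5 + K)²
(Z(8, 8) + (t(6, 3) - 4)*o(D(1, 6), 3))² = (8 + (3/(-2 + 3) - 4)*(5 - 2)²)² = (8 + (3/1 - 4)*3²)² = (8 + (3*1 - 4)*9)² = (8 + (3 - 4)*9)² = (8 - 1*9)² = (8 - 9)² = (-1)² = 1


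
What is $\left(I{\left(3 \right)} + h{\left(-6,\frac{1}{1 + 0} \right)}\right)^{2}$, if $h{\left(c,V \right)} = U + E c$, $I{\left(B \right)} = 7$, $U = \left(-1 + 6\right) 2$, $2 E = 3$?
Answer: $64$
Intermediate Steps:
$E = \frac{3}{2}$ ($E = \frac{1}{2} \cdot 3 = \frac{3}{2} \approx 1.5$)
$U = 10$ ($U = 5 \cdot 2 = 10$)
$h{\left(c,V \right)} = 10 + \frac{3 c}{2}$
$\left(I{\left(3 \right)} + h{\left(-6,\frac{1}{1 + 0} \right)}\right)^{2} = \left(7 + \left(10 + \frac{3}{2} \left(-6\right)\right)\right)^{2} = \left(7 + \left(10 - 9\right)\right)^{2} = \left(7 + 1\right)^{2} = 8^{2} = 64$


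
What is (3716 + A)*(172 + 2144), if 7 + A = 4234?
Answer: 18395988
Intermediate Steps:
A = 4227 (A = -7 + 4234 = 4227)
(3716 + A)*(172 + 2144) = (3716 + 4227)*(172 + 2144) = 7943*2316 = 18395988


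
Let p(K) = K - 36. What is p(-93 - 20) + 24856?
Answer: 24707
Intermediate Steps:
p(K) = -36 + K
p(-93 - 20) + 24856 = (-36 + (-93 - 20)) + 24856 = (-36 - 113) + 24856 = -149 + 24856 = 24707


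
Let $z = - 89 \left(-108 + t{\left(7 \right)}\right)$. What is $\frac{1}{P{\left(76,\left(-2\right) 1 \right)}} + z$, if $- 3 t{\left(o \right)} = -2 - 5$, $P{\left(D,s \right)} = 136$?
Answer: $\frac{3836971}{408} \approx 9404.3$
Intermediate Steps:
$t{\left(o \right)} = \frac{7}{3}$ ($t{\left(o \right)} = - \frac{-2 - 5}{3} = \left(- \frac{1}{3}\right) \left(-7\right) = \frac{7}{3}$)
$z = \frac{28213}{3}$ ($z = - 89 \left(-108 + \frac{7}{3}\right) = \left(-89\right) \left(- \frac{317}{3}\right) = \frac{28213}{3} \approx 9404.3$)
$\frac{1}{P{\left(76,\left(-2\right) 1 \right)}} + z = \frac{1}{136} + \frac{28213}{3} = \frac{3836971}{408}$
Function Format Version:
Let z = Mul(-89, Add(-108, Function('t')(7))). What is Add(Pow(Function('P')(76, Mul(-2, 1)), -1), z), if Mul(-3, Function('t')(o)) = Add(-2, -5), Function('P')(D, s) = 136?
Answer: Rational(3836971, 408) ≈ 9404.3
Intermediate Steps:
Function('t')(o) = Rational(7, 3) (Function('t')(o) = Mul(Rational(-1, 3), Add(-2, -5)) = Mul(Rational(-1, 3), -7) = Rational(7, 3))
z = Rational(28213, 3) (z = Mul(-89, Add(-108, Rational(7, 3))) = Mul(-89, Rational(-317, 3)) = Rational(28213, 3) ≈ 9404.3)
Add(Pow(Function('P')(76, Mul(-2, 1)), -1), z) = Add(Pow(136, -1), Rational(28213, 3)) = Add(Rational(1, 136), Rational(28213, 3)) = Rational(3836971, 408)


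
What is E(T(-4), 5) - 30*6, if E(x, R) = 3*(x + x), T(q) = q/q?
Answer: -174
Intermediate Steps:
T(q) = 1
E(x, R) = 6*x (E(x, R) = 3*(2*x) = 6*x)
E(T(-4), 5) - 30*6 = 6*1 - 30*6 = 6 - 180 = -174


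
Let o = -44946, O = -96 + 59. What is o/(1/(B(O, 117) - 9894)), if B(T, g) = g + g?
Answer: 434178360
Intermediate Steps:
O = -37
B(T, g) = 2*g
o/(1/(B(O, 117) - 9894)) = -44946/(1/(2*117 - 9894)) = -44946/(1/(234 - 9894)) = -44946/(1/(-9660)) = -44946/(-1/9660) = -44946*(-9660) = 434178360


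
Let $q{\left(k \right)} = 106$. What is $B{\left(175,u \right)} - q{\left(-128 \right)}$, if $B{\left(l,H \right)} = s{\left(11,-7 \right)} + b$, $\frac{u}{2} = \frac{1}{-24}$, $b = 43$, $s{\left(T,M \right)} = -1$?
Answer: $-64$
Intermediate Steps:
$u = - \frac{1}{12}$ ($u = \frac{2}{-24} = 2 \left(- \frac{1}{24}\right) = - \frac{1}{12} \approx -0.083333$)
$B{\left(l,H \right)} = 42$ ($B{\left(l,H \right)} = -1 + 43 = 42$)
$B{\left(175,u \right)} - q{\left(-128 \right)} = 42 - 106 = -64$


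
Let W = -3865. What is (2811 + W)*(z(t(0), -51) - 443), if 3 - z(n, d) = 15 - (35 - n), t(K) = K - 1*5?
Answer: 437410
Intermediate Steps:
t(K) = -5 + K (t(K) = K - 5 = -5 + K)
z(n, d) = 23 - n (z(n, d) = 3 - (15 - (35 - n)) = 3 - (15 + (-35 + n)) = 3 - (-20 + n) = 3 + (20 - n) = 23 - n)
(2811 + W)*(z(t(0), -51) - 443) = (2811 - 3865)*((23 - (-5 + 0)) - 443) = -1054*((23 - 1*(-5)) - 443) = -1054*((23 + 5) - 443) = -1054*(28 - 443) = -1054*(-415) = 437410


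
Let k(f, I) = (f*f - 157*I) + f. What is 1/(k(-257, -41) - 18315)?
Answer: 1/53914 ≈ 1.8548e-5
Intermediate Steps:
k(f, I) = f + f² - 157*I (k(f, I) = (f² - 157*I) + f = f + f² - 157*I)
1/(k(-257, -41) - 18315) = 1/((-257 + (-257)² - 157*(-41)) - 18315) = 1/((-257 + 66049 + 6437) - 18315) = 1/(72229 - 18315) = 1/53914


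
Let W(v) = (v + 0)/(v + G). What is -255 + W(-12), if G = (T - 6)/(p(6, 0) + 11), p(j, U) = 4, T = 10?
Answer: -11175/44 ≈ -253.98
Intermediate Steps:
G = 4/15 (G = (10 - 6)/(4 + 11) = 4/15 ≈ 0.26667)
W(v) = v/(4/15 + v) (W(v) = (v + 0)/(v + 4/15) = v/(4/15 + v))
-255 + W(-12) = -255 + 15*(-12)/(4 + 15*(-12)) = -255 + 15*(-12)/(4 - 180) = -255 + 15*(-12)/(-176) = -255 + 15*(-12)*(-1/176) = -255 + 45/44 = -11175/44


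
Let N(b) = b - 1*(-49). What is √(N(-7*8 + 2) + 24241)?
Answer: 2*√6059 ≈ 155.68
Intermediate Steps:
N(b) = 49 + b (N(b) = b + 49 = 49 + b)
√(N(-7*8 + 2) + 24241) = √((49 + (-7*8 + 2)) + 24241) = √((49 + (-56 + 2)) + 24241) = √((49 - 54) + 24241) = √(-5 + 24241) = √24236 = 2*√6059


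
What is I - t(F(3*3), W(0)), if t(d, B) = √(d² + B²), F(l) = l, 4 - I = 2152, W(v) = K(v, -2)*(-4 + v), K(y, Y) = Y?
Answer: -2148 - √145 ≈ -2160.0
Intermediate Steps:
W(v) = 8 - 2*v (W(v) = -2*(-4 + v) = 8 - 2*v)
I = -2148 (I = 4 - 1*2152 = 4 - 2152 = -2148)
t(d, B) = √(B² + d²)
I - t(F(3*3), W(0)) = -2148 - √((8 - 2*0)² + (3*3)²) = -2148 - √((8 + 0)² + 9²) = -2148 - √(8² + 81) = -2148 - √(64 + 81) = -2148 - √145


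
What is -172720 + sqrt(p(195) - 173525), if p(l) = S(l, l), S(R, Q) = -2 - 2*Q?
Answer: -172720 + I*sqrt(173917) ≈ -1.7272e+5 + 417.03*I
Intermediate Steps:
p(l) = -2 - 2*l
-172720 + sqrt(p(195) - 173525) = -172720 + sqrt((-2 - 2*195) - 173525) = -172720 + sqrt((-2 - 390) - 173525) = -172720 + sqrt(-392 - 173525) = -172720 + sqrt(-173917) = -172720 + I*sqrt(173917)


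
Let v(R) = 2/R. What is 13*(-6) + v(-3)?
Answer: -236/3 ≈ -78.667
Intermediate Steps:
13*(-6) + v(-3) = 13*(-6) + 2/(-3) = -78 + 2*(-⅓) = -78 - ⅔ = -236/3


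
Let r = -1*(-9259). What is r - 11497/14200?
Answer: 131466303/14200 ≈ 9258.2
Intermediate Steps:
r = 9259
r - 11497/14200 = 9259 - 11497/14200 = 131466303/14200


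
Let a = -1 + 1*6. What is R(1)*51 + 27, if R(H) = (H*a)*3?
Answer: 792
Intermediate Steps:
a = 5 (a = -1 + 6 = 5)
R(H) = 15*H (R(H) = (H*5)*3 = (5*H)*3 = 15*H)
R(1)*51 + 27 = (15*1)*51 + 27 = 15*51 + 27 = 765 + 27 = 792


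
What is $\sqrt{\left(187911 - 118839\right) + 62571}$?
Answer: $3 \sqrt{14627} \approx 362.83$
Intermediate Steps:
$\sqrt{\left(187911 - 118839\right) + 62571} = \sqrt{69072 + 62571} = \sqrt{131643} = 3 \sqrt{14627}$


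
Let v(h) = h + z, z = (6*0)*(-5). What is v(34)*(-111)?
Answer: -3774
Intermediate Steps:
z = 0 (z = 0*(-5) = 0)
v(h) = h (v(h) = h + 0 = h)
v(34)*(-111) = 34*(-111) = -3774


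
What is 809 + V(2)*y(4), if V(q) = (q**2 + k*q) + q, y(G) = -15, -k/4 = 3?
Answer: 1079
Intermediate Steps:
k = -12 (k = -4*3 = -12)
V(q) = q**2 - 11*q (V(q) = (q**2 - 12*q) + q = q**2 - 11*q)
809 + V(2)*y(4) = 809 + (2*(-11 + 2))*(-15) = 809 + (2*(-9))*(-15) = 809 - 18*(-15) = 809 + 270 = 1079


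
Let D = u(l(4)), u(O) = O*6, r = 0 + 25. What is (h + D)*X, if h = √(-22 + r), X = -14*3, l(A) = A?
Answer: -1008 - 42*√3 ≈ -1080.7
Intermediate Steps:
r = 25
X = -42
h = √3 (h = √(-22 + 25) = √3 ≈ 1.7320)
u(O) = 6*O
D = 24 (D = 6*4 = 24)
(h + D)*X = (√3 + 24)*(-42) = (24 + √3)*(-42) = -1008 - 42*√3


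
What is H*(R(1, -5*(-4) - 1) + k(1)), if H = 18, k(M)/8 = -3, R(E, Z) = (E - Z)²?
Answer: 5400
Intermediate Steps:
k(M) = -24 (k(M) = 8*(-3) = -24)
H*(R(1, -5*(-4) - 1) + k(1)) = 18*((1 - (-5*(-4) - 1))² - 24) = 18*((1 - (20 - 1))² - 24) = 18*((1 - 1*19)² - 24) = 18*((1 - 19)² - 24) = 18*((-18)² - 24) = 18*(324 - 24) = 18*300 = 5400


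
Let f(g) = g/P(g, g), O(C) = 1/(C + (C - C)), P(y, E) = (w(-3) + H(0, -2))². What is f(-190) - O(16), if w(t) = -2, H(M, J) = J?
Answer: -191/16 ≈ -11.938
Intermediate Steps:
P(y, E) = 16 (P(y, E) = (-2 - 2)² = (-4)² = 16)
O(C) = 1/C (O(C) = 1/(C + 0) = 1/C)
f(g) = g/16
f(-190) - O(16) = (1/16)*(-190) - 1/16 = -95/8 - 1*1/16 = -95/8 - 1/16 = -191/16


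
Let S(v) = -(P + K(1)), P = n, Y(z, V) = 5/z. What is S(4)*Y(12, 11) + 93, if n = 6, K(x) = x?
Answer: 1081/12 ≈ 90.083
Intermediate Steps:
P = 6
S(v) = -7 (S(v) = -(6 + 1) = -1*7 = -7)
S(4)*Y(12, 11) + 93 = -35/12 + 93 = 1081/12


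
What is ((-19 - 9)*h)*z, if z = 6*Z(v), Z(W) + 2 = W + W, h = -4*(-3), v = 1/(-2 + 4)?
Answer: 2016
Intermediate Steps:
v = ½ (v = 1/2 = ½ ≈ 0.50000)
h = 12
Z(W) = -2 + 2*W (Z(W) = -2 + (W + W) = -2 + 2*W)
z = -6 (z = 6*(-2 + 2*(½)) = 6*(-2 + 1) = 6*(-1) = -6)
((-19 - 9)*h)*z = ((-19 - 9)*12)*(-6) = -28*12*(-6) = -336*(-6) = 2016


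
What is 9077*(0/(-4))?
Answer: 0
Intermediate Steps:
9077*(0/(-4)) = 9077*(0*(-¼)) = 9077*0 = 0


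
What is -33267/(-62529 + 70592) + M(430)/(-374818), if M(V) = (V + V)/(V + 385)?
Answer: -1016229931507/246305839021 ≈ -4.1259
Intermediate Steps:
M(V) = 2*V/(385 + V) (M(V) = (2*V)/(385 + V) = 2*V/(385 + V))
-33267/(-62529 + 70592) + M(430)/(-374818) = -33267/(-62529 + 70592) + (2*430/(385 + 430))/(-374818) = -33267/8063 + (2*430/815)*(-1/374818) = -33267*1/8063 + (2*430*(1/815))*(-1/374818) = -33267/8063 + (172/163)*(-1/374818) = -33267/8063 - 86/30547667 = -1016229931507/246305839021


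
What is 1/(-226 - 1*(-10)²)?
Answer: -1/326 ≈ -0.0030675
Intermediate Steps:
1/(-226 - 1*(-10)²) = 1/(-226 - 1*100) = 1/(-226 - 100) = 1/(-326) = -1/326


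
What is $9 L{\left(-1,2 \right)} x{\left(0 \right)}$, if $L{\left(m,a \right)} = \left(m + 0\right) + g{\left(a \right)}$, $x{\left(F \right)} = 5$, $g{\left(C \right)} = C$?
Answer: $45$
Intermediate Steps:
$L{\left(m,a \right)} = a + m$ ($L{\left(m,a \right)} = \left(m + 0\right) + a = m + a = a + m$)
$9 L{\left(-1,2 \right)} x{\left(0 \right)} = 9 \left(2 - 1\right) 5 = 9 \cdot 1 \cdot 5 = 9 \cdot 5 = 45$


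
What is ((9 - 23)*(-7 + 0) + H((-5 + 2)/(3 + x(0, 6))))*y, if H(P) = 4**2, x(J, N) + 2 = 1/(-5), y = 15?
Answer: 1710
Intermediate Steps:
x(J, N) = -11/5 (x(J, N) = -2 + 1/(-5) = -2 - 1/5 = -11/5)
H(P) = 16
((9 - 23)*(-7 + 0) + H((-5 + 2)/(3 + x(0, 6))))*y = ((9 - 23)*(-7 + 0) + 16)*15 = (-14*(-7) + 16)*15 = (98 + 16)*15 = 114*15 = 1710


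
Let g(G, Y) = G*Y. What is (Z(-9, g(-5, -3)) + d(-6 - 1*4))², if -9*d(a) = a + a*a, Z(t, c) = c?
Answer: 25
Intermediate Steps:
d(a) = -a/9 - a²/9 (d(a) = -(a + a*a)/9 = -(a + a²)/9 = -a/9 - a²/9)
(Z(-9, g(-5, -3)) + d(-6 - 1*4))² = (-5*(-3) - (-6 - 1*4)*(1 + (-6 - 1*4))/9)² = (15 - (-6 - 4)*(1 + (-6 - 4))/9)² = (15 - ⅑*(-10)*(1 - 10))² = (15 - ⅑*(-10)*(-9))² = (15 - 10)² = 5² = 25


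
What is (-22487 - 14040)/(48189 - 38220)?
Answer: -36527/9969 ≈ -3.6641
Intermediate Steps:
(-22487 - 14040)/(48189 - 38220) = -36527/9969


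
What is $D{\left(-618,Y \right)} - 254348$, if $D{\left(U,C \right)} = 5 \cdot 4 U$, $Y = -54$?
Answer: $-266708$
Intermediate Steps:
$D{\left(U,C \right)} = 20 U$
$D{\left(-618,Y \right)} - 254348 = 20 \left(-618\right) - 254348 = -12360 - 254348 = -266708$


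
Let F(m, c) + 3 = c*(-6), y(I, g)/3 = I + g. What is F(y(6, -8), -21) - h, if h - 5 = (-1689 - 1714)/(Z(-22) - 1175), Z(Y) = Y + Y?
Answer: 140439/1219 ≈ 115.21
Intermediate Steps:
Z(Y) = 2*Y
y(I, g) = 3*I + 3*g (y(I, g) = 3*(I + g) = 3*I + 3*g)
h = 9498/1219 (h = 5 + (-1689 - 1714)/(2*(-22) - 1175) = 5 - 3403/(-44 - 1175) = 5 - 3403/(-1219) = 5 - 3403*(-1/1219) = 5 + 3403/1219 = 9498/1219 ≈ 7.7916)
F(m, c) = -3 - 6*c (F(m, c) = -3 + c*(-6) = -3 - 6*c)
F(y(6, -8), -21) - h = (-3 - 6*(-21)) - 1*9498/1219 = (-3 + 126) - 9498/1219 = 123 - 9498/1219 = 140439/1219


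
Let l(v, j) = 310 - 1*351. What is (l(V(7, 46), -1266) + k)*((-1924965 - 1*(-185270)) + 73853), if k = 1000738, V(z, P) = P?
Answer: -1667003091874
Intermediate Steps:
l(v, j) = -41 (l(v, j) = 310 - 351 = -41)
(l(V(7, 46), -1266) + k)*((-1924965 - 1*(-185270)) + 73853) = (-41 + 1000738)*((-1924965 - 1*(-185270)) + 73853) = 1000697*((-1924965 + 185270) + 73853) = 1000697*(-1739695 + 73853) = 1000697*(-1665842) = -1667003091874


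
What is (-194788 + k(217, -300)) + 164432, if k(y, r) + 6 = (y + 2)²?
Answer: 17599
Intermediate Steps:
k(y, r) = -6 + (2 + y)² (k(y, r) = -6 + (y + 2)² = -6 + (2 + y)²)
(-194788 + k(217, -300)) + 164432 = (-194788 + (-6 + (2 + 217)²)) + 164432 = (-194788 + (-6 + 219²)) + 164432 = (-194788 + (-6 + 47961)) + 164432 = (-194788 + 47955) + 164432 = -146833 + 164432 = 17599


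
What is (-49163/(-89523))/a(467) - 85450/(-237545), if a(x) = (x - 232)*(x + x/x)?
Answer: 24038003489081/66823034257980 ≈ 0.35973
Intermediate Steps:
a(x) = (1 + x)*(-232 + x) (a(x) = (-232 + x)*(x + 1) = (-232 + x)*(1 + x) = (1 + x)*(-232 + x))
(-49163/(-89523))/a(467) - 85450/(-237545) = (-49163/(-89523))/(-232 + 467**2 - 231*467) - 85450/(-237545) = (-49163*(-1/89523))/(-232 + 218089 - 107877) - 85450*(-1/237545) = (49163/89523)/109980 + 17090/47509 = (49163/89523)*(1/109980) + 17090/47509 = 49163/9845739540 + 17090/47509 = 24038003489081/66823034257980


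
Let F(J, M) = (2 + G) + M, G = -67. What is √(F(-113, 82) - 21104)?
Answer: 3*I*√2343 ≈ 145.21*I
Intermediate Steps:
F(J, M) = -65 + M (F(J, M) = (2 - 67) + M = -65 + M)
√(F(-113, 82) - 21104) = √((-65 + 82) - 21104) = √(17 - 21104) = √(-21087) = 3*I*√2343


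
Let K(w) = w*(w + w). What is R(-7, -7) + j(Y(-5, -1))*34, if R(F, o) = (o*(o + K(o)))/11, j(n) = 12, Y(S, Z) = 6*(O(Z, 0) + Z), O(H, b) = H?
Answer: 3851/11 ≈ 350.09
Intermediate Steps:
K(w) = 2*w² (K(w) = w*(2*w) = 2*w²)
Y(S, Z) = 12*Z (Y(S, Z) = 6*(Z + Z) = 6*(2*Z) = 12*Z)
R(F, o) = o*(o + 2*o²)/11 (R(F, o) = (o*(o + 2*o²))/11 = (o*(o + 2*o²))*(1/11) = o*(o + 2*o²)/11)
R(-7, -7) + j(Y(-5, -1))*34 = (1/11)*(-7)²*(1 + 2*(-7)) + 12*34 = (1/11)*49*(1 - 14) + 408 = (1/11)*49*(-13) + 408 = -637/11 + 408 = 3851/11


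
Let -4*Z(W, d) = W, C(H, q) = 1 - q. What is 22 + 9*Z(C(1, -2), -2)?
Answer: 61/4 ≈ 15.250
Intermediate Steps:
Z(W, d) = -W/4
22 + 9*Z(C(1, -2), -2) = 22 + 9*(-(1 - 1*(-2))/4) = 22 + 9*(-(1 + 2)/4) = 22 + 9*(-¼*3) = 22 + 9*(-¾) = 22 - 27/4 = 61/4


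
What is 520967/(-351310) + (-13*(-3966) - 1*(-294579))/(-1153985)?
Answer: -144557898593/81081294070 ≈ -1.7829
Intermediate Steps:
520967/(-351310) + (-13*(-3966) - 1*(-294579))/(-1153985) = 520967*(-1/351310) + (51558 + 294579)*(-1/1153985) = -520967/351310 + 346137*(-1/1153985) = -520967/351310 - 346137/1153985 = -144557898593/81081294070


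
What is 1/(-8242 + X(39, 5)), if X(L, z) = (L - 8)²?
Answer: -1/7281 ≈ -0.00013734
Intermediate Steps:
X(L, z) = (-8 + L)²
1/(-8242 + X(39, 5)) = 1/(-8242 + (-8 + 39)²) = 1/(-8242 + 31²) = 1/(-8242 + 961) = 1/(-7281) = -1/7281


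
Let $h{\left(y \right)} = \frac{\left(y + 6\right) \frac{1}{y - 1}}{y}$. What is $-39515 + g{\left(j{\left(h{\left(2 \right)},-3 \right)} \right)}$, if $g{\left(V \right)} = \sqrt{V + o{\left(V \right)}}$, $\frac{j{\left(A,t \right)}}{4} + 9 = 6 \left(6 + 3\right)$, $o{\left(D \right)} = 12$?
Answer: $-39515 + 8 \sqrt{3} \approx -39501.0$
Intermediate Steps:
$h{\left(y \right)} = \frac{6 + y}{y \left(-1 + y\right)}$ ($h{\left(y \right)} = \frac{\left(6 + y\right) \frac{1}{-1 + y}}{y} = \frac{\frac{1}{-1 + y} \left(6 + y\right)}{y} = \frac{6 + y}{y \left(-1 + y\right)}$)
$j{\left(A,t \right)} = 180$ ($j{\left(A,t \right)} = -36 + 4 \cdot 6 \left(6 + 3\right) = -36 + 4 \cdot 6 \cdot 9 = -36 + 4 \cdot 54 = -36 + 216 = 180$)
$g{\left(V \right)} = \sqrt{12 + V}$ ($g{\left(V \right)} = \sqrt{V + 12} = \sqrt{12 + V}$)
$-39515 + g{\left(j{\left(h{\left(2 \right)},-3 \right)} \right)} = -39515 + \sqrt{12 + 180} = -39515 + \sqrt{192} = -39515 + 8 \sqrt{3}$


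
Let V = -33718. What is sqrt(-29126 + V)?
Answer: 2*I*sqrt(15711) ≈ 250.69*I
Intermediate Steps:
sqrt(-29126 + V) = sqrt(-29126 - 33718) = sqrt(-62844) = 2*I*sqrt(15711)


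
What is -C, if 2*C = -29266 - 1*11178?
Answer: 20222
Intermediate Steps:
C = -20222 (C = (-29266 - 1*11178)/2 = (-29266 - 11178)/2 = (½)*(-40444) = -20222)
-C = -1*(-20222) = 20222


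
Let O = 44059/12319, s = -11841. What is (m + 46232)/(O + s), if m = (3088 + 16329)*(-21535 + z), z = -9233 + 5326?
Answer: 3042553284579/72912610 ≈ 41729.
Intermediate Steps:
z = -3907
O = 44059/12319 (O = 44059*(1/12319) = 44059/12319 ≈ 3.5765)
m = -494007314 (m = (3088 + 16329)*(-21535 - 3907) = 19417*(-25442) = -494007314)
(m + 46232)/(O + s) = (-494007314 + 46232)/(44059/12319 - 11841) = -493961082/(-145825220/12319) = -493961082*(-12319/145825220) = 3042553284579/72912610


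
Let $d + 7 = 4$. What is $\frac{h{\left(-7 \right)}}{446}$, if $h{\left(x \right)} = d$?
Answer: $- \frac{3}{446} \approx -0.0067265$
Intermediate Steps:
$d = -3$ ($d = -7 + 4 = -3$)
$h{\left(x \right)} = -3$
$\frac{h{\left(-7 \right)}}{446} = - \frac{3}{446}$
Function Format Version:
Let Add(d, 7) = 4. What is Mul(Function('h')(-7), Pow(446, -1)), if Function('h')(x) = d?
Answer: Rational(-3, 446) ≈ -0.0067265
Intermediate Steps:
d = -3 (d = Add(-7, 4) = -3)
Function('h')(x) = -3
Mul(Function('h')(-7), Pow(446, -1)) = Mul(-3, Pow(446, -1)) = Mul(-3, Rational(1, 446)) = Rational(-3, 446)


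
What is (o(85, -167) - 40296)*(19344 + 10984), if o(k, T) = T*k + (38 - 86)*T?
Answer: -1409493800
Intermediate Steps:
o(k, T) = -48*T + T*k (o(k, T) = T*k - 48*T = -48*T + T*k)
(o(85, -167) - 40296)*(19344 + 10984) = (-167*(-48 + 85) - 40296)*(19344 + 10984) = (-167*37 - 40296)*30328 = (-6179 - 40296)*30328 = -46475*30328 = -1409493800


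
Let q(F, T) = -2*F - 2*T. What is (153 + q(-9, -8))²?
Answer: 34969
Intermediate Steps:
(153 + q(-9, -8))² = (153 + (-2*(-9) - 2*(-8)))² = (153 + (18 + 16))² = (153 + 34)² = 187² = 34969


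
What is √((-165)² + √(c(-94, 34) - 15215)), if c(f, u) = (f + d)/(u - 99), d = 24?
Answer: √(4601025 + 13*I*√2571153)/13 ≈ 165.0 + 0.37377*I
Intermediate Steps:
c(f, u) = (24 + f)/(-99 + u) (c(f, u) = (f + 24)/(u - 99) = (24 + f)/(-99 + u))
√((-165)² + √(c(-94, 34) - 15215)) = √((-165)² + √((24 - 94)/(-99 + 34) - 15215)) = √(27225 + √(-70/(-65) - 15215)) = √(27225 + √(-1/65*(-70) - 15215)) = √(27225 + √(14/13 - 15215)) = √(27225 + √(-197781/13)) = √(27225 + I*√2571153/13)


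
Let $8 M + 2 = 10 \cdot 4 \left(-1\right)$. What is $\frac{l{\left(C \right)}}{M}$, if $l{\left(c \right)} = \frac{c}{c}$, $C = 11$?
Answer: $- \frac{4}{21} \approx -0.19048$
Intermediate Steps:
$M = - \frac{21}{4}$ ($M = - \frac{1}{4} + \frac{10 \cdot 4 \left(-1\right)}{8} = - \frac{1}{4} + \frac{40 \left(-1\right)}{8} = - \frac{1}{4} + \frac{1}{8} \left(-40\right) = - \frac{1}{4} - 5 = - \frac{21}{4} \approx -5.25$)
$l{\left(c \right)} = 1$
$\frac{l{\left(C \right)}}{M} = 1 \frac{1}{- \frac{21}{4}} = 1 \left(- \frac{4}{21}\right) = - \frac{4}{21}$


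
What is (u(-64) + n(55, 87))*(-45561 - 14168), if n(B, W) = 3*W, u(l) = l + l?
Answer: -7943957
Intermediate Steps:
u(l) = 2*l
(u(-64) + n(55, 87))*(-45561 - 14168) = (2*(-64) + 3*87)*(-45561 - 14168) = (-128 + 261)*(-59729) = 133*(-59729) = -7943957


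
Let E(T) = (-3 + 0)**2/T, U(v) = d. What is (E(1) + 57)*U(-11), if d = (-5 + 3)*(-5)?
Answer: 660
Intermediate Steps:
d = 10 (d = -2*(-5) = 10)
U(v) = 10
E(T) = 9/T (E(T) = (-3)**2/T = 9/T)
(E(1) + 57)*U(-11) = (9/1 + 57)*10 = (9*1 + 57)*10 = (9 + 57)*10 = 66*10 = 660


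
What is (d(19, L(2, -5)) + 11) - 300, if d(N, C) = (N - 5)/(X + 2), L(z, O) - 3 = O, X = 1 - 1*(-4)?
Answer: -287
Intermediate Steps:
X = 5 (X = 1 + 4 = 5)
L(z, O) = 3 + O
d(N, C) = -5/7 + N/7 (d(N, C) = (N - 5)/(5 + 2) = (-5 + N)/7 = (-5 + N)*(⅐) = -5/7 + N/7)
(d(19, L(2, -5)) + 11) - 300 = ((-5/7 + (⅐)*19) + 11) - 300 = ((-5/7 + 19/7) + 11) - 300 = (2 + 11) - 300 = 13 - 300 = -287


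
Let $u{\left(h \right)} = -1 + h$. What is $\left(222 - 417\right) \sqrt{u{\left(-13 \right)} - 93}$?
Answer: $- 195 i \sqrt{107} \approx - 2017.1 i$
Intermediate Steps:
$\left(222 - 417\right) \sqrt{u{\left(-13 \right)} - 93} = \left(222 - 417\right) \sqrt{\left(-1 - 13\right) - 93} = - 195 \sqrt{-14 - 93} = - 195 \sqrt{-107} = - 195 i \sqrt{107}$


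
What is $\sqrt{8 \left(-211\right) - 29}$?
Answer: $i \sqrt{1717} \approx 41.437 i$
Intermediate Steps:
$\sqrt{8 \left(-211\right) - 29} = \sqrt{-1688 - 29} = \sqrt{-1717} = i \sqrt{1717}$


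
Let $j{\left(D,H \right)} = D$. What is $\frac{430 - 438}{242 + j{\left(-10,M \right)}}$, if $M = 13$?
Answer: $- \frac{1}{29} \approx -0.034483$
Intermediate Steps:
$\frac{430 - 438}{242 + j{\left(-10,M \right)}} = \frac{430 - 438}{242 - 10} = - \frac{8}{232} = \left(-8\right) \frac{1}{232} = - \frac{1}{29}$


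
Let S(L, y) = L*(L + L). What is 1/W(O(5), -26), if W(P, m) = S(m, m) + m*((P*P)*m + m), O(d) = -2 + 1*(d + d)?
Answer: 1/45292 ≈ 2.2079e-5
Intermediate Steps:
O(d) = -2 + 2*d (O(d) = -2 + 1*(2*d) = -2 + 2*d)
S(L, y) = 2*L² (S(L, y) = L*(2*L) = 2*L²)
W(P, m) = 2*m² + m*(m + m*P²) (W(P, m) = 2*m² + m*((P*P)*m + m) = 2*m² + m*(P²*m + m) = 2*m² + m*(m*P² + m) = 2*m² + m*(m + m*P²))
1/W(O(5), -26) = 1/((-26)²*(3 + (-2 + 2*5)²)) = 1/(676*(3 + (-2 + 10)²)) = 1/(676*(3 + 8²)) = 1/(676*(3 + 64)) = 1/(676*67) = 1/45292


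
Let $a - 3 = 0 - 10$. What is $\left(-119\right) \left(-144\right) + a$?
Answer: $17129$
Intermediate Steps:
$a = -7$ ($a = 3 + \left(0 - 10\right) = 3 - 10 = -7$)
$\left(-119\right) \left(-144\right) + a = \left(-119\right) \left(-144\right) - 7 = 17136 - 7 = 17129$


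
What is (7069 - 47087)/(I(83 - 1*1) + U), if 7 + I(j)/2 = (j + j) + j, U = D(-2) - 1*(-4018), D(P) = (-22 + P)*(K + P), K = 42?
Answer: -1177/104 ≈ -11.317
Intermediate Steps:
D(P) = (-22 + P)*(42 + P)
U = 3058 (U = (-924 + (-2)² + 20*(-2)) - 1*(-4018) = (-924 + 4 - 40) + 4018 = -960 + 4018 = 3058)
I(j) = -14 + 6*j (I(j) = -14 + 2*((j + j) + j) = -14 + 2*(2*j + j) = -14 + 2*(3*j) = -14 + 6*j)
(7069 - 47087)/(I(83 - 1*1) + U) = (7069 - 47087)/((-14 + 6*(83 - 1*1)) + 3058) = -40018/((-14 + 6*(83 - 1)) + 3058) = -40018/((-14 + 6*82) + 3058) = -40018/((-14 + 492) + 3058) = -40018/(478 + 3058) = -40018/3536 = -40018*1/3536 = -1177/104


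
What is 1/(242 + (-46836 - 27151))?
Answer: -1/73745 ≈ -1.3560e-5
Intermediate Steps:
1/(242 + (-46836 - 27151)) = 1/(242 - 73987) = 1/(-73745) = -1/73745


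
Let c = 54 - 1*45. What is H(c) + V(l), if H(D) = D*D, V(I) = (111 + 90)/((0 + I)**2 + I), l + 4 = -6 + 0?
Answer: 2497/30 ≈ 83.233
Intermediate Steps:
l = -10 (l = -4 + (-6 + 0) = -4 - 6 = -10)
c = 9 (c = 54 - 45 = 9)
V(I) = 201/(I + I**2) (V(I) = 201/(I**2 + I) = 201/(I + I**2))
H(D) = D**2
H(c) + V(l) = 9**2 + 201/(-10*(1 - 10)) = 81 + 201*(-1/10)/(-9) = 81 + 201*(-1/10)*(-1/9) = 81 + 67/30 = 2497/30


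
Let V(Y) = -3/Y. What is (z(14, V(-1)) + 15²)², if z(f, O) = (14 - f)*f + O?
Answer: 51984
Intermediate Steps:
z(f, O) = O + f*(14 - f) (z(f, O) = f*(14 - f) + O = O + f*(14 - f))
(z(14, V(-1)) + 15²)² = ((-3/(-1) - 1*14² + 14*14) + 15²)² = ((-3*(-1) - 1*196 + 196) + 225)² = ((3 - 196 + 196) + 225)² = (3 + 225)² = 228² = 51984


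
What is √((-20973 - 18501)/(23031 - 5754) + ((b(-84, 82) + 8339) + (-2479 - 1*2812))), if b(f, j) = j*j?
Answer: 11*√2677877410/5759 ≈ 98.842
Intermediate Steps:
b(f, j) = j²
√((-20973 - 18501)/(23031 - 5754) + ((b(-84, 82) + 8339) + (-2479 - 1*2812))) = √((-20973 - 18501)/(23031 - 5754) + ((82² + 8339) + (-2479 - 1*2812))) = √(-39474/17277 + ((6724 + 8339) + (-2479 - 2812))) = √(-39474*1/17277 + (15063 - 5291)) = √(-13158/5759 + 9772) = √(56263790/5759) = 11*√2677877410/5759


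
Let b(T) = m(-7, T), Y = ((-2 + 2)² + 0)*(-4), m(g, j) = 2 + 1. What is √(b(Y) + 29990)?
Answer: √29993 ≈ 173.18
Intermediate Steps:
m(g, j) = 3
Y = 0 (Y = (0² + 0)*(-4) = (0 + 0)*(-4) = 0*(-4) = 0)
b(T) = 3
√(b(Y) + 29990) = √(3 + 29990) = √29993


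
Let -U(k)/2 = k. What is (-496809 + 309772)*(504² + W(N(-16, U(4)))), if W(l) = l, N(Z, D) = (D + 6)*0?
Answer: -47510390592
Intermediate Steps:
U(k) = -2*k
N(Z, D) = 0 (N(Z, D) = (6 + D)*0 = 0)
(-496809 + 309772)*(504² + W(N(-16, U(4)))) = (-496809 + 309772)*(504² + 0) = -187037*(254016 + 0) = -187037*254016 = -47510390592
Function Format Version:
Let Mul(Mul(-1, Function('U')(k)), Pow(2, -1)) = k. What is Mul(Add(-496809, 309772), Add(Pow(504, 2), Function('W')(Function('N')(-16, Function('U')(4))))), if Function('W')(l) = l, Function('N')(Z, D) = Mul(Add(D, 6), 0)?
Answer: -47510390592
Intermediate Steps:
Function('U')(k) = Mul(-2, k)
Function('N')(Z, D) = 0 (Function('N')(Z, D) = Mul(Add(6, D), 0) = 0)
Mul(Add(-496809, 309772), Add(Pow(504, 2), Function('W')(Function('N')(-16, Function('U')(4))))) = Mul(Add(-496809, 309772), Add(Pow(504, 2), 0)) = Mul(-187037, Add(254016, 0)) = Mul(-187037, 254016) = -47510390592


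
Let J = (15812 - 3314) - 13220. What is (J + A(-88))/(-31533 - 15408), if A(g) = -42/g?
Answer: 31747/2065404 ≈ 0.015371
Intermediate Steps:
J = -722 (J = 12498 - 13220 = -722)
(J + A(-88))/(-31533 - 15408) = (-722 - 42/(-88))/(-31533 - 15408) = (-722 - 42*(-1/88))/(-46941) = (-722 + 21/44)*(-1/46941) = -31747/44*(-1/46941) = 31747/2065404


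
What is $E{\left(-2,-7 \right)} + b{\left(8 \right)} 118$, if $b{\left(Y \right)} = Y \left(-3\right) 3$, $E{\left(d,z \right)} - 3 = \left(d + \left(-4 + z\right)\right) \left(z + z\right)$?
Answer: $-8311$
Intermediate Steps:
$E{\left(d,z \right)} = 3 + 2 z \left(-4 + d + z\right)$ ($E{\left(d,z \right)} = 3 + \left(d + \left(-4 + z\right)\right) \left(z + z\right) = 3 + \left(-4 + d + z\right) 2 z = 3 + 2 z \left(-4 + d + z\right)$)
$b{\left(Y \right)} = - 9 Y$ ($b{\left(Y \right)} = - 3 Y 3 = - 9 Y$)
$E{\left(-2,-7 \right)} + b{\left(8 \right)} 118 = \left(3 - -56 + 2 \left(-7\right)^{2} + 2 \left(-2\right) \left(-7\right)\right) + \left(-9\right) 8 \cdot 118 = \left(3 + 56 + 2 \cdot 49 + 28\right) - 8496 = \left(3 + 56 + 98 + 28\right) - 8496 = 185 - 8496 = -8311$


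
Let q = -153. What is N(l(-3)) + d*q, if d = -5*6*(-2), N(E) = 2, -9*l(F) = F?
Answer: -9178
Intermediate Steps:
l(F) = -F/9
d = 60 (d = -30*(-2) = 60)
N(l(-3)) + d*q = 2 + 60*(-153) = 2 - 9180 = -9178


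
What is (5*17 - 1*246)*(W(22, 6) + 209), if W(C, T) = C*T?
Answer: -54901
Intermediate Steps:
(5*17 - 1*246)*(W(22, 6) + 209) = (5*17 - 1*246)*(22*6 + 209) = (85 - 246)*(132 + 209) = -161*341 = -54901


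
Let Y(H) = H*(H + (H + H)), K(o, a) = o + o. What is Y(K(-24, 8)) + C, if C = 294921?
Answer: 301833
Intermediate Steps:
K(o, a) = 2*o
Y(H) = 3*H² (Y(H) = H*(H + 2*H) = H*(3*H) = 3*H²)
Y(K(-24, 8)) + C = 3*(2*(-24))² + 294921 = 3*(-48)² + 294921 = 3*2304 + 294921 = 6912 + 294921 = 301833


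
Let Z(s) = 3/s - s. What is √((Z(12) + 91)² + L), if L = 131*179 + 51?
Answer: √476489/4 ≈ 172.57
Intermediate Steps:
Z(s) = -s + 3/s
L = 23500 (L = 23449 + 51 = 23500)
√((Z(12) + 91)² + L) = √(((-1*12 + 3/12) + 91)² + 23500) = √(((-12 + 3*(1/12)) + 91)² + 23500) = √(((-12 + ¼) + 91)² + 23500) = √((-47/4 + 91)² + 23500) = √((317/4)² + 23500) = √(100489/16 + 23500) = √(476489/16) = √476489/4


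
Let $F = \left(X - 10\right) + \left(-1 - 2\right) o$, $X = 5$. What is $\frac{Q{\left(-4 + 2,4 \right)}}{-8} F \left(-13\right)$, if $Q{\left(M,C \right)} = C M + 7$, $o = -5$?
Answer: $- \frac{65}{4} \approx -16.25$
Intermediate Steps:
$Q{\left(M,C \right)} = 7 + C M$
$F = 10$ ($F = \left(5 - 10\right) + \left(-1 - 2\right) \left(-5\right) = -5 - -15 = -5 + 15 = 10$)
$\frac{Q{\left(-4 + 2,4 \right)}}{-8} F \left(-13\right) = \frac{7 + 4 \left(-4 + 2\right)}{-8} \cdot 10 \left(-13\right) = \left(7 + 4 \left(-2\right)\right) \left(- \frac{1}{8}\right) 10 \left(-13\right) = \left(7 - 8\right) \left(- \frac{1}{8}\right) 10 \left(-13\right) = \left(-1\right) \left(- \frac{1}{8}\right) 10 \left(-13\right) = \frac{1}{8} \cdot 10 \left(-13\right) = \frac{5}{4} \left(-13\right) = - \frac{65}{4}$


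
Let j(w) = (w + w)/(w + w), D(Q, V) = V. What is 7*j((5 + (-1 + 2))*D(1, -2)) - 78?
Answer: -71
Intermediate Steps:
j(w) = 1 (j(w) = (2*w)/((2*w)) = (2*w)*(1/(2*w)) = 1)
7*j((5 + (-1 + 2))*D(1, -2)) - 78 = 7*1 - 78 = 7 - 78 = -71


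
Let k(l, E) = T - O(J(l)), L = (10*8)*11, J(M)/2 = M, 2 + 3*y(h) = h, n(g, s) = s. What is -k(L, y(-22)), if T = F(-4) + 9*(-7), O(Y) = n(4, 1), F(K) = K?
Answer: 68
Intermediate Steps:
y(h) = -⅔ + h/3
J(M) = 2*M
L = 880 (L = 80*11 = 880)
O(Y) = 1
T = -67 (T = -4 + 9*(-7) = -4 - 63 = -67)
k(l, E) = -68 (k(l, E) = -67 - 1*1 = -67 - 1 = -68)
-k(L, y(-22)) = -1*(-68) = 68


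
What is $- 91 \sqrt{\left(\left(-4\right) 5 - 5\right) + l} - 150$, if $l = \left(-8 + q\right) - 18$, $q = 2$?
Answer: $-150 - 637 i \approx -150.0 - 637.0 i$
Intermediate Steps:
$l = -24$ ($l = \left(-8 + 2\right) - 18 = -6 - 18 = -24$)
$- 91 \sqrt{\left(\left(-4\right) 5 - 5\right) + l} - 150 = - 91 \sqrt{\left(\left(-4\right) 5 - 5\right) - 24} - 150 = - 91 \sqrt{\left(-20 - 5\right) - 24} - 150 = - 91 \sqrt{-25 - 24} - 150 = - 91 \sqrt{-49} - 150 = - 91 \cdot 7 i - 150 = - 637 i - 150 = -150 - 637 i$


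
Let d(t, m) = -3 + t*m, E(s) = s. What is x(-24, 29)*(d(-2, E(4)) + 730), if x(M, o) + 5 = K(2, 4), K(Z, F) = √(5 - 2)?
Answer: -3595 + 719*√3 ≈ -2349.7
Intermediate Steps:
K(Z, F) = √3
x(M, o) = -5 + √3
d(t, m) = -3 + m*t
x(-24, 29)*(d(-2, E(4)) + 730) = (-5 + √3)*((-3 + 4*(-2)) + 730) = (-5 + √3)*((-3 - 8) + 730) = (-5 + √3)*(-11 + 730) = (-5 + √3)*719 = -3595 + 719*√3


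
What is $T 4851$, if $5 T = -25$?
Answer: $-24255$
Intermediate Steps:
$T = -5$ ($T = \frac{1}{5} \left(-25\right) = -5$)
$T 4851 = \left(-5\right) 4851 = -24255$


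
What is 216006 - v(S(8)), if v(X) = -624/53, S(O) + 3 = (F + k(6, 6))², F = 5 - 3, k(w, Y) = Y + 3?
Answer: 11448942/53 ≈ 2.1602e+5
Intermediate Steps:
k(w, Y) = 3 + Y
F = 2
S(O) = 118 (S(O) = -3 + (2 + (3 + 6))² = -3 + (2 + 9)² = -3 + 11² = -3 + 121 = 118)
v(X) = -624/53 (v(X) = -624*1/53 = -624/53)
216006 - v(S(8)) = 216006 - 1*(-624/53) = 216006 + 624/53 = 11448942/53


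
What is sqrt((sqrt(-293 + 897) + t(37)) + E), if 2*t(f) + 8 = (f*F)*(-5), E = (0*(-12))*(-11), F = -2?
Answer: sqrt(181 + 2*sqrt(151)) ≈ 14.338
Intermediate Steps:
E = 0 (E = 0*(-11) = 0)
t(f) = -4 + 5*f (t(f) = -4 + ((f*(-2))*(-5))/2 = -4 + (-2*f*(-5))/2 = -4 + (10*f)/2 = -4 + 5*f)
sqrt((sqrt(-293 + 897) + t(37)) + E) = sqrt((sqrt(-293 + 897) + (-4 + 5*37)) + 0) = sqrt((sqrt(604) + (-4 + 185)) + 0) = sqrt((2*sqrt(151) + 181) + 0) = sqrt((181 + 2*sqrt(151)) + 0) = sqrt(181 + 2*sqrt(151))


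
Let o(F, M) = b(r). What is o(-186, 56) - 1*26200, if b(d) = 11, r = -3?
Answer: -26189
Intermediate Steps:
o(F, M) = 11
o(-186, 56) - 1*26200 = 11 - 1*26200 = 11 - 26200 = -26189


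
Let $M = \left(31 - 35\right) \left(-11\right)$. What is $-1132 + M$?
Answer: $-1088$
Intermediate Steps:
$M = 44$ ($M = \left(-4\right) \left(-11\right) = 44$)
$-1132 + M = -1132 + 44 = -1088$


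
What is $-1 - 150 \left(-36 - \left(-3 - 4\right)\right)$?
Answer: $4349$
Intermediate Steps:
$-1 - 150 \left(-36 - \left(-3 - 4\right)\right) = -1 - 150 \left(-36 - -7\right) = -1 - 150 \left(-36 + 7\right) = -1 - -4350 = -1 + 4350 = 4349$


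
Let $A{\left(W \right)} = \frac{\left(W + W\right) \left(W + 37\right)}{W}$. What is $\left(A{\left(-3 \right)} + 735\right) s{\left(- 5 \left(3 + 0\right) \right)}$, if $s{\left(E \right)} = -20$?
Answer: $-16060$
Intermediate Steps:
$A{\left(W \right)} = 74 + 2 W$ ($A{\left(W \right)} = \frac{2 W \left(37 + W\right)}{W} = 74 + 2 W$)
$\left(A{\left(-3 \right)} + 735\right) s{\left(- 5 \left(3 + 0\right) \right)} = \left(\left(74 + 2 \left(-3\right)\right) + 735\right) \left(-20\right) = \left(\left(74 - 6\right) + 735\right) \left(-20\right) = \left(68 + 735\right) \left(-20\right) = 803 \left(-20\right) = -16060$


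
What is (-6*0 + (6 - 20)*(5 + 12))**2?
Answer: 56644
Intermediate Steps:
(-6*0 + (6 - 20)*(5 + 12))**2 = (0 - 14*17)**2 = (0 - 238)**2 = (-238)**2 = 56644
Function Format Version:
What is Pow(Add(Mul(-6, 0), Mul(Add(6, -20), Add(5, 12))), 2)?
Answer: 56644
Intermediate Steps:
Pow(Add(Mul(-6, 0), Mul(Add(6, -20), Add(5, 12))), 2) = Pow(Add(0, Mul(-14, 17)), 2) = Pow(Add(0, -238), 2) = Pow(-238, 2) = 56644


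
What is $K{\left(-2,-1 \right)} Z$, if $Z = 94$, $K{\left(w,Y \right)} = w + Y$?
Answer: $-282$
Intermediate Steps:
$K{\left(w,Y \right)} = Y + w$
$K{\left(-2,-1 \right)} Z = \left(-1 - 2\right) 94 = \left(-3\right) 94 = -282$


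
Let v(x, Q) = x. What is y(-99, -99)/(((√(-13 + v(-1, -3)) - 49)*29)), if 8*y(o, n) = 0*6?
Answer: 0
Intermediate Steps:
y(o, n) = 0 (y(o, n) = (0*6)/8 = (⅛)*0 = 0)
y(-99, -99)/(((√(-13 + v(-1, -3)) - 49)*29)) = 0/(((√(-13 - 1) - 49)*29)) = 0/(((√(-14) - 49)*29)) = 0/(((I*√14 - 49)*29)) = 0/(((-49 + I*√14)*29)) = 0/(-1421 + 29*I*√14) = 0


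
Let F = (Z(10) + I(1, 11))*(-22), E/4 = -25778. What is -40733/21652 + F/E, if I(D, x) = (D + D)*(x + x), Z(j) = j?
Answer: -521792315/279072628 ≈ -1.8697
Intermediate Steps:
E = -103112 (E = 4*(-25778) = -103112)
I(D, x) = 4*D*x (I(D, x) = (2*D)*(2*x) = 4*D*x)
F = -1188 (F = (10 + 4*1*11)*(-22) = (10 + 44)*(-22) = 54*(-22) = -1188)
-40733/21652 + F/E = -40733/21652 - 1188/(-103112) = -40733*1/21652 - 1188*(-1/103112) = -40733/21652 + 297/25778 = -521792315/279072628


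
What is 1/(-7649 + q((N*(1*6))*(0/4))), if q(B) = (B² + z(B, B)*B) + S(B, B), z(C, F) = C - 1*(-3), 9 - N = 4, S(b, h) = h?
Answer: -1/7649 ≈ -0.00013074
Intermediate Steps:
N = 5 (N = 9 - 1*4 = 9 - 4 = 5)
z(C, F) = 3 + C (z(C, F) = C + 3 = 3 + C)
q(B) = B + B² + B*(3 + B) (q(B) = (B² + (3 + B)*B) + B = (B² + B*(3 + B)) + B = B + B² + B*(3 + B))
1/(-7649 + q((N*(1*6))*(0/4))) = 1/(-7649 + 2*((5*(1*6))*(0/4))*(2 + (5*(1*6))*(0/4))) = 1/(-7649 + 2*((5*6)*(0*(¼)))*(2 + (5*6)*(0*(¼)))) = 1/(-7649 + 2*(30*0)*(2 + 30*0)) = 1/(-7649 + 2*0*(2 + 0)) = 1/(-7649 + 2*0*2) = 1/(-7649 + 0) = 1/(-7649) = -1/7649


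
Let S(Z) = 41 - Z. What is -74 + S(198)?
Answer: -231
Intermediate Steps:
-74 + S(198) = -74 + (41 - 1*198) = -74 + (41 - 198) = -74 - 157 = -231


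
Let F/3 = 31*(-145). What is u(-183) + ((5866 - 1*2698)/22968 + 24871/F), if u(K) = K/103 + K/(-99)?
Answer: -24974683/15278505 ≈ -1.6346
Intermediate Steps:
u(K) = -4*K/10197 (u(K) = K*(1/103) + K*(-1/99) = K/103 - K/99 = -4*K/10197)
F = -13485 (F = 3*(31*(-145)) = 3*(-4495) = -13485)
u(-183) + ((5866 - 1*2698)/22968 + 24871/F) = -4/10197*(-183) + ((5866 - 1*2698)/22968 + 24871/(-13485)) = 244/3399 + ((5866 - 2698)*(1/22968) + 24871*(-1/13485)) = 244/3399 + (3168*(1/22968) - 24871/13485) = 244/3399 + (4/29 - 24871/13485) = 244/3399 - 23011/13485 = -24974683/15278505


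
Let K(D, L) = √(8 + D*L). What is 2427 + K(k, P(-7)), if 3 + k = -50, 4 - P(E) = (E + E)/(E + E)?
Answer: 2427 + I*√151 ≈ 2427.0 + 12.288*I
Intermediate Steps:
P(E) = 3 (P(E) = 4 - (E + E)/(E + E) = 4 - 2*E/(2*E) = 4 - 2*E*1/(2*E) = 4 - 1*1 = 4 - 1 = 3)
k = -53 (k = -3 - 50 = -53)
2427 + K(k, P(-7)) = 2427 + √(8 - 53*3) = 2427 + √(8 - 159) = 2427 + √(-151) = 2427 + I*√151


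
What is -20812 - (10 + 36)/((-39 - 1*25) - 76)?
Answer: -1456817/70 ≈ -20812.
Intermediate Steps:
-20812 - (10 + 36)/((-39 - 1*25) - 76) = -20812 - 46/((-39 - 25) - 76) = -20812 - 46/(-64 - 76) = -20812 - 46/(-140) = -20812 - (-1)*46/140 = -20812 - 1*(-23/70) = -20812 + 23/70 = -1456817/70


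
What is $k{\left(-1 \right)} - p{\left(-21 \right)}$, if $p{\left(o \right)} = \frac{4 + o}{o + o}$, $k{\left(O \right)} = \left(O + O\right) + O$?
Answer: $- \frac{143}{42} \approx -3.4048$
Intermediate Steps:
$k{\left(O \right)} = 3 O$ ($k{\left(O \right)} = 2 O + O = 3 O$)
$p{\left(o \right)} = \frac{4 + o}{2 o}$
$k{\left(-1 \right)} - p{\left(-21 \right)} = 3 \left(-1\right) - \frac{4 - 21}{2 \left(-21\right)} = -3 - \frac{1}{2} \left(- \frac{1}{21}\right) \left(-17\right) = -3 - \frac{17}{42} = - \frac{143}{42}$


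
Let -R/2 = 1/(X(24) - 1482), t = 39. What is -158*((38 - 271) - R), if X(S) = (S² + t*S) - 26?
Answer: 36735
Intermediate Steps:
X(S) = -26 + S² + 39*S (X(S) = (S² + 39*S) - 26 = -26 + S² + 39*S)
R = -½ (R = -2/((-26 + 24² + 39*24) - 1482) = -2/((-26 + 576 + 936) - 1482) = -2/(1486 - 1482) = -2/4 = -2*¼ = -½ ≈ -0.50000)
-158*((38 - 271) - R) = -158*((38 - 271) - 1*(-½)) = -158*(-233 + ½) = -158*(-465/2) = 36735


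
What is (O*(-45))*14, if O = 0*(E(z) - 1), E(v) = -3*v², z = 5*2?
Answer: 0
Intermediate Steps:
z = 10
O = 0 (O = 0*(-3*10² - 1) = 0*(-3*100 - 1) = 0*(-300 - 1) = 0*(-301) = 0)
(O*(-45))*14 = (0*(-45))*14 = 0*14 = 0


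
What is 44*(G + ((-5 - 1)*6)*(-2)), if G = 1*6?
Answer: 3432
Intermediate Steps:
G = 6
44*(G + ((-5 - 1)*6)*(-2)) = 44*(6 + ((-5 - 1)*6)*(-2)) = 44*(6 - 6*6*(-2)) = 44*(6 - 36*(-2)) = 44*(6 + 72) = 44*78 = 3432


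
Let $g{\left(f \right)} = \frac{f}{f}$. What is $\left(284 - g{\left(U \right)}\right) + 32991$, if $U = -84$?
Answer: $33274$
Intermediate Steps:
$g{\left(f \right)} = 1$
$\left(284 - g{\left(U \right)}\right) + 32991 = \left(284 - 1\right) + 32991 = 283 + 32991 = 33274$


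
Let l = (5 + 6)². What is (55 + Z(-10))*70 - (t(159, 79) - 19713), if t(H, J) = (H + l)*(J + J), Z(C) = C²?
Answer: -13677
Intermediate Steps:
l = 121 (l = 11² = 121)
t(H, J) = 2*J*(121 + H) (t(H, J) = (H + 121)*(J + J) = (121 + H)*(2*J) = 2*J*(121 + H))
(55 + Z(-10))*70 - (t(159, 79) - 19713) = (55 + (-10)²)*70 - (2*79*(121 + 159) - 19713) = (55 + 100)*70 - (2*79*280 - 19713) = 155*70 - (44240 - 19713) = 10850 - 1*24527 = 10850 - 24527 = -13677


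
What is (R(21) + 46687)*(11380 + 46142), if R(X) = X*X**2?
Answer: 3218240856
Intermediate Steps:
R(X) = X**3
(R(21) + 46687)*(11380 + 46142) = (21**3 + 46687)*(11380 + 46142) = (9261 + 46687)*57522 = 55948*57522 = 3218240856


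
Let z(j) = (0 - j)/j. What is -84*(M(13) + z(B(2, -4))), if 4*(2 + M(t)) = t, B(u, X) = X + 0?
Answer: -21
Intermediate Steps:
B(u, X) = X
z(j) = -1 (z(j) = (-j)/j = -1)
M(t) = -2 + t/4
-84*(M(13) + z(B(2, -4))) = -84*((-2 + (1/4)*13) - 1) = -84*((-2 + 13/4) - 1) = -84*(5/4 - 1) = -84*1/4 = -21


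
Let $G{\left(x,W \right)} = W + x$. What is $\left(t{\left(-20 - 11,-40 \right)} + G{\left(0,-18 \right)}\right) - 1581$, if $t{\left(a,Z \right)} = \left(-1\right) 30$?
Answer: $-1629$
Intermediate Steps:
$t{\left(a,Z \right)} = -30$
$\left(t{\left(-20 - 11,-40 \right)} + G{\left(0,-18 \right)}\right) - 1581 = \left(-30 + \left(-18 + 0\right)\right) - 1581 = \left(-30 - 18\right) - 1581 = -48 - 1581 = -1629$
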